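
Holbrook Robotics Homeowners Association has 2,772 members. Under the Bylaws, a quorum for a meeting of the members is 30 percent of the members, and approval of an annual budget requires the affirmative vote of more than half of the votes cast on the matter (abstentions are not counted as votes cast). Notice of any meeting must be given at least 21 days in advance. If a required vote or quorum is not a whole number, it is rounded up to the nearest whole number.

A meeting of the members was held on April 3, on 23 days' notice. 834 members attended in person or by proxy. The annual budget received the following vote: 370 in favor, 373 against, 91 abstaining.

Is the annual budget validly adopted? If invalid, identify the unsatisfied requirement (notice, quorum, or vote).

Invalid — vote requirement not satisfied.

Notice: 23 days given; 21 required. Satisfied.
Quorum: 30% of 2,772 = 831.60, rounded up to 832; 834 present. Satisfied.
Vote: requires a majority of the votes cast (834 − 91 abstaining = 743); a majority of 743 is 372, so 372 needed; 370 in favor. Not satisfied.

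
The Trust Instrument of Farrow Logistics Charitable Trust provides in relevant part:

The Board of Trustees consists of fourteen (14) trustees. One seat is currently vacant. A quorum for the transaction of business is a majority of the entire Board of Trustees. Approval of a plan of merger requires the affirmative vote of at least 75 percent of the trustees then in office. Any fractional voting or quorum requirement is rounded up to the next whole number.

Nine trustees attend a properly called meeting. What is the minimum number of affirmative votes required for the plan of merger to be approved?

The plan of merger requires three-fourths of the trustees then in office (13).
3/4 of 13 = 9.75, rounded up to 10.
(Only 9 can vote, so the plan of merger cannot pass at this meeting, but the required vote is still 10.)

10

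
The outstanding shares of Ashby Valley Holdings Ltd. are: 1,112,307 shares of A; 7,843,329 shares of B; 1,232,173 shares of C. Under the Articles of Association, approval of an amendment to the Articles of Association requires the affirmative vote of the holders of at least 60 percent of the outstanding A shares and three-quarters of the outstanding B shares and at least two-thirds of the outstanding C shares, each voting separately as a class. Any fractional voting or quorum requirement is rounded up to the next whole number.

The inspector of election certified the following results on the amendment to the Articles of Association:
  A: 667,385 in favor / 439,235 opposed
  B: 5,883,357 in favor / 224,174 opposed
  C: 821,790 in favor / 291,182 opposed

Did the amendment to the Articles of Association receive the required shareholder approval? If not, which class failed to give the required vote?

A: 3/5 of 1112307 = 667384.20, rounded up to 667385; 667,385 required, 667,385 in favor — approved.
B: 3/4 of 7843329 = 5882496.75, rounded up to 5882497; 5,882,497 required, 5,883,357 in favor — approved.
C: 2/3 of 1232173 = 821448.67, rounded up to 821449; 821,449 required, 821,790 in favor — approved.

Approved — every class gave the required vote.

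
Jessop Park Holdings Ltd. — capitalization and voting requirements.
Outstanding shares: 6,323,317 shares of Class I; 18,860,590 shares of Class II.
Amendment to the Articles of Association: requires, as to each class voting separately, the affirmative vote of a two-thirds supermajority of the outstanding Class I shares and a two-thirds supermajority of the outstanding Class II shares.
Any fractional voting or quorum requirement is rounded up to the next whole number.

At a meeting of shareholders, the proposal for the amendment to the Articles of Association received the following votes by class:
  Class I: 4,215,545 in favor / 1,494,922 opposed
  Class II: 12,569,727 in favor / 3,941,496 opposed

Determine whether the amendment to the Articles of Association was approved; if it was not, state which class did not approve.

Class I: 2/3 of 6323317 = 4215544.67, rounded up to 4215545; 4,215,545 required, 4,215,545 in favor — approved.
Class II: 2/3 of 18860590 = 12573726.67, rounded up to 12573727; 12,573,727 required, 12,569,727 in favor — not approved.

Not approved — the Class II shares did not give the required vote.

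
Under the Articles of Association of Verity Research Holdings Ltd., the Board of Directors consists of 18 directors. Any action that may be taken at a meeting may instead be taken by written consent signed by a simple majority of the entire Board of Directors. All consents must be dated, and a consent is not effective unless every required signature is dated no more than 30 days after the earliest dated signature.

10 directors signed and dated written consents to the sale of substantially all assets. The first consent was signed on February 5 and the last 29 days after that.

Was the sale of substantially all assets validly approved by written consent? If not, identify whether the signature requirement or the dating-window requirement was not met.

Effective — both the signature and dating-window requirements are satisfied.

Signatures required: a simple majority of 18 — a majority of 18 is 10, so 10 needed; 10 signed. Sufficient.
Dating window: the latest signature is 29 days after the earliest; the limit is 30 days. Within the window.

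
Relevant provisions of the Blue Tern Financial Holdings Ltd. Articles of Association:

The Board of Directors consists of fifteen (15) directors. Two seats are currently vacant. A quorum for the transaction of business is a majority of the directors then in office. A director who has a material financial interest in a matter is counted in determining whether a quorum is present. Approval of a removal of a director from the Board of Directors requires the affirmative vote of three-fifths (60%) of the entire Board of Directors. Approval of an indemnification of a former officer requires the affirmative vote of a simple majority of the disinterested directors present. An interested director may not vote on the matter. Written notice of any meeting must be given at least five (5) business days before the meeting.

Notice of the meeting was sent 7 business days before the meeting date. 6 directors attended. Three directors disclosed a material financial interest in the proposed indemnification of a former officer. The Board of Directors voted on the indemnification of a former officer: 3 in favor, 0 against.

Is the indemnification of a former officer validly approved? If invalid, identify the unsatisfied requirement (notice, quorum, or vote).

Notice: 7 business days given; 5 required (7 ≥ 5). Satisfied.
Quorum: 6 present (interested directors count toward quorum); quorum is 7. Not satisfied.
Vote: the indemnification of a former officer requires a majority of the disinterested directors present (6 − 3 = 3). A majority of 3 is 2, so 2 affirmative votes are needed; 3 voted in favor. Satisfied. (Moot — without a quorum no business can be validly transacted.)

Invalid — quorum requirement not satisfied.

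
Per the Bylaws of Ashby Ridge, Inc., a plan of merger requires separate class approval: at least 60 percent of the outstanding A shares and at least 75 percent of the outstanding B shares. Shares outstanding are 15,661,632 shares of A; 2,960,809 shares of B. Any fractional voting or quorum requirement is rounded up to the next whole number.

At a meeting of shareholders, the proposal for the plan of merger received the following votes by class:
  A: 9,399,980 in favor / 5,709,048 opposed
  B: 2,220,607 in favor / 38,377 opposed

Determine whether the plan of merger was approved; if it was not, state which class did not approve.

A: 3/5 of 15661632 = 9396979.20, rounded up to 9396980; 9,396,980 required, 9,399,980 in favor — approved.
B: 3/4 of 2960809 = 2220606.75, rounded up to 2220607; 2,220,607 required, 2,220,607 in favor — approved.

Approved — every class gave the required vote.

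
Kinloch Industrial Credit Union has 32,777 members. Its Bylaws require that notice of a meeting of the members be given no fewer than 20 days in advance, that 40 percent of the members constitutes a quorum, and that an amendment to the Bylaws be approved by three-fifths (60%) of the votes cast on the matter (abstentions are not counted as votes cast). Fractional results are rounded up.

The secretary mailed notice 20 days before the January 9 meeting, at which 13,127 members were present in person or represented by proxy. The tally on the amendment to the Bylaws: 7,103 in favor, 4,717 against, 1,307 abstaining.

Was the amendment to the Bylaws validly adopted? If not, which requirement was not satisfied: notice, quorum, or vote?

Notice: 20 days given; 20 required. Satisfied.
Quorum: 40% of 32,777 = 13,110.80, rounded up to 13,111; 13,127 present. Satisfied.
Vote: requires three-fifths of the votes cast (13,127 − 1,307 abstaining = 11,820); 3/5 of 11820 = 7092, so 7,092 needed; 7,103 in favor. Satisfied.

Valid — all requirements satisfied.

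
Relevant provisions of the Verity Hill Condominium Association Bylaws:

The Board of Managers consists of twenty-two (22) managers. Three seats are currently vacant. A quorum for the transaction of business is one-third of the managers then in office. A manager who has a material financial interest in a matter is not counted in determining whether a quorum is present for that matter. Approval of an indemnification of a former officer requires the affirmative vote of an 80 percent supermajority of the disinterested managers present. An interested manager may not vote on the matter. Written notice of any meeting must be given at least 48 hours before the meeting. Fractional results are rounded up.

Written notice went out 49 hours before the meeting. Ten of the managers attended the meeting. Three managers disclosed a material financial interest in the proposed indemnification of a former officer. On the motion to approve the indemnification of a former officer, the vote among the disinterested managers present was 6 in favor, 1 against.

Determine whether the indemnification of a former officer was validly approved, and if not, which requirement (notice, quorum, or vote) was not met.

Notice: 49 hours given; 48 required (49 ≥ 48). Satisfied.
Quorum: 10 present, but the 3 interested managers do not count, leaving 7. Quorum is 7. Satisfied.
Vote: the indemnification of a former officer requires four-fifths of the disinterested managers present (10 − 3 = 7). 4/5 of 7 = 5.60, rounded up to 6, so 6 affirmative votes are needed; 6 voted in favor. Satisfied.

Valid — all requirements satisfied.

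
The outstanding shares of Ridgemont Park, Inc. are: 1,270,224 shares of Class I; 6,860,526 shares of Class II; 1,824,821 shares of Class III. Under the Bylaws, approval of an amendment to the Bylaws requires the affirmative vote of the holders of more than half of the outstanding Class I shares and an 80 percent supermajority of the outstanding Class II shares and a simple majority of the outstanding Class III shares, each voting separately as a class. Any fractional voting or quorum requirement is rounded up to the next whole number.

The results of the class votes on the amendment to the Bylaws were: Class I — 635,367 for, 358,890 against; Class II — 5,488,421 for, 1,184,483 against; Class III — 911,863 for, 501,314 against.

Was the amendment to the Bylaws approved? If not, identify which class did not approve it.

Not approved — the Class III shares did not give the required vote.

Class I: a majority of 1270224 is 635113; 635,113 required, 635,367 in favor — approved.
Class II: 4/5 of 6860526 = 5488420.80, rounded up to 5488421; 5,488,421 required, 5,488,421 in favor — approved.
Class III: a majority of 1824821 is 912411; 912,411 required, 911,863 in favor — not approved.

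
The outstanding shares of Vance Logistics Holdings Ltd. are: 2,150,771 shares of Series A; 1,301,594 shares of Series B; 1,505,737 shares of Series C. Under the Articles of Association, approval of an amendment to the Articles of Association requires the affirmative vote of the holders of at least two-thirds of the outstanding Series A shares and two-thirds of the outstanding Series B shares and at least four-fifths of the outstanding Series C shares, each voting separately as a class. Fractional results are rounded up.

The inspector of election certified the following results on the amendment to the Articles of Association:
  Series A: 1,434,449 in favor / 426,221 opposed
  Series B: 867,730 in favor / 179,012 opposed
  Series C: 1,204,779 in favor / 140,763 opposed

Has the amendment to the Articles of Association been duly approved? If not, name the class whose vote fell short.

Series A: 2/3 of 2150771 = 1433847.33, rounded up to 1433848; 1,433,848 required, 1,434,449 in favor — approved.
Series B: 2/3 of 1301594 = 867729.33, rounded up to 867730; 867,730 required, 867,730 in favor — approved.
Series C: 4/5 of 1505737 = 1204589.60, rounded up to 1204590; 1,204,590 required, 1,204,779 in favor — approved.

Approved — every class gave the required vote.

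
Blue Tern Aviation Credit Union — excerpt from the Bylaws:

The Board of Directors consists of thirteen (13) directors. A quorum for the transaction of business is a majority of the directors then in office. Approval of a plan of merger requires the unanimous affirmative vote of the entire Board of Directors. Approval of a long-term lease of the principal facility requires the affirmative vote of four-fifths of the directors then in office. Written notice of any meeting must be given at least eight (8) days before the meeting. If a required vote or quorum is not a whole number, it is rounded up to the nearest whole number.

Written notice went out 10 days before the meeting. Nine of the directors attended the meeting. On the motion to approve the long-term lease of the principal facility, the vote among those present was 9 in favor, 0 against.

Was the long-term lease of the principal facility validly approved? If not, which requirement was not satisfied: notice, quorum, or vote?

Notice: 10 days given; 8 required (10 ≥ 8). Satisfied.
Quorum: 9 present; quorum is 7. Satisfied.
Vote: the long-term lease of the principal facility requires four-fifths of the directors then in office (13). 4/5 of 13 = 10.40, rounded up to 11, so 11 affirmative votes are needed; 9 voted in favor. Not satisfied.

Invalid — vote requirement not satisfied.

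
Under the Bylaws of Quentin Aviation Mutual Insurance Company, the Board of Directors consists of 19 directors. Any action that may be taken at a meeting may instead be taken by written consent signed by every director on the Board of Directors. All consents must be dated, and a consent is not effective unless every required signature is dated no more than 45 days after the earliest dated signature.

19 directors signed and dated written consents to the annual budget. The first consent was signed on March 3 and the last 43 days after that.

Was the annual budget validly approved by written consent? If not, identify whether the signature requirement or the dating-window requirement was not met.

Signatures required: the unanimous vote of 19 — unanimous means all 19, so 19 needed; 19 signed. Sufficient.
Dating window: the latest signature is 43 days after the earliest; the limit is 45 days. Within the window.

Effective — both the signature and dating-window requirements are satisfied.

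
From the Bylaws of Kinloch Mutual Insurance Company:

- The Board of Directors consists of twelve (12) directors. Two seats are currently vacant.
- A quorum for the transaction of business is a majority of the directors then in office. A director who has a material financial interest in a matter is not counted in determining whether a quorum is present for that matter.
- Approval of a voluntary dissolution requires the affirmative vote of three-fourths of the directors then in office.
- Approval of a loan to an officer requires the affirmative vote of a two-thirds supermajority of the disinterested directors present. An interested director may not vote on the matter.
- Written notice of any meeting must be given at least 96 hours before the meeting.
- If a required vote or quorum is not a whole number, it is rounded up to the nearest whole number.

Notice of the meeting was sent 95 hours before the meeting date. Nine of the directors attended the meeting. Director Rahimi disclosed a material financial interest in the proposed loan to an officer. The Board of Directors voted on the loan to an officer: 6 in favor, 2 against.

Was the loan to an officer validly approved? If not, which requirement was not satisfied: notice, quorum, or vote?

Notice: 95 hours given; 96 required (95 < 96). Not satisfied.
Quorum: 9 present, but the 1 interested director does not count, leaving 8. Quorum is 6. Satisfied.
Vote: the loan to an officer requires two-thirds of the disinterested directors present (9 − 1 = 8). 2/3 of 8 = 5.33, rounded up to 6, so 6 affirmative votes are needed; 6 voted in favor. Satisfied.

Invalid — notice requirement not satisfied.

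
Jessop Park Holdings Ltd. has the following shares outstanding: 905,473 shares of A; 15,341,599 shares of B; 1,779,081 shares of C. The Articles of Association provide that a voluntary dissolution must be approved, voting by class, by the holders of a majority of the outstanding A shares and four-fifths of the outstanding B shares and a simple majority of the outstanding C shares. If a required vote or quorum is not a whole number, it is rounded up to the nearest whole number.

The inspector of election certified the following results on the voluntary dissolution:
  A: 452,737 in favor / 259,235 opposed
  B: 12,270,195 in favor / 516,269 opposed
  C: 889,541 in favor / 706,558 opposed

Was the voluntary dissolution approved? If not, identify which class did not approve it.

Not approved — the B shares did not give the required vote.

A: a majority of 905473 is 452737; 452,737 required, 452,737 in favor — approved.
B: 4/5 of 15341599 = 12273279.20, rounded up to 12273280; 12,273,280 required, 12,270,195 in favor — not approved.
C: a majority of 1779081 is 889541; 889,541 required, 889,541 in favor — approved.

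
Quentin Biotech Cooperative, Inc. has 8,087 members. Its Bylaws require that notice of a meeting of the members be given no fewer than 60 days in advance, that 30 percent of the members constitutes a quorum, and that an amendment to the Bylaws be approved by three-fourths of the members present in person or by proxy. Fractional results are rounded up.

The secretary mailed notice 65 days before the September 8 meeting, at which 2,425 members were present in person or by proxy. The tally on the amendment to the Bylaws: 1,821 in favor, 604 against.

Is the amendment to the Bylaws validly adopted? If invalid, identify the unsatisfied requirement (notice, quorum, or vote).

Invalid — quorum requirement not satisfied.

Notice: 65 days given; 60 required. Satisfied.
Quorum: 30% of 8,087 = 2,426.10, rounded up to 2,427; 2,425 present. Not satisfied.
Vote: requires three-fourths of those present (2,425); 3/4 of 2425 = 1818.75, rounded up to 1819, so 1,819 needed; 1,821 in favor. Satisfied.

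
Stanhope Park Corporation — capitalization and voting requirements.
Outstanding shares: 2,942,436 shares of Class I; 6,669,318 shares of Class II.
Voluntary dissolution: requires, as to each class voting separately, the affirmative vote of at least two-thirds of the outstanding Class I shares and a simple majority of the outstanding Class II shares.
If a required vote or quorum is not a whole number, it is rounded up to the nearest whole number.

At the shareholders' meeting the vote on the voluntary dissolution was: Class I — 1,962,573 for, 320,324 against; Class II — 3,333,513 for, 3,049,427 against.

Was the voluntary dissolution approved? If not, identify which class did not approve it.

Class I: 2/3 of 2942436 = 1961624; 1,961,624 required, 1,962,573 in favor — approved.
Class II: a majority of 6669318 is 3334660; 3,334,660 required, 3,333,513 in favor — not approved.

Not approved — the Class II shares did not give the required vote.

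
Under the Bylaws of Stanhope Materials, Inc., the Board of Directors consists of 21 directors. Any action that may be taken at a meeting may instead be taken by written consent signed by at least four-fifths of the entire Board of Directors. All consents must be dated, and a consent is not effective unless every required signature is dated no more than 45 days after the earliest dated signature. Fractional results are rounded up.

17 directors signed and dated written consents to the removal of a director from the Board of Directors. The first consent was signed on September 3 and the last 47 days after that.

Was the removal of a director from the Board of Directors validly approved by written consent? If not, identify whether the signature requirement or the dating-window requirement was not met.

Not effective — dating-window requirement not satisfied.

Signatures required: at least four-fifths of 21 — 4/5 of 21 = 16.80, rounded up to 17, so 17 needed; 17 signed. Sufficient.
Dating window: the latest signature is 47 days after the earliest; the limit is 45 days. Outside the window.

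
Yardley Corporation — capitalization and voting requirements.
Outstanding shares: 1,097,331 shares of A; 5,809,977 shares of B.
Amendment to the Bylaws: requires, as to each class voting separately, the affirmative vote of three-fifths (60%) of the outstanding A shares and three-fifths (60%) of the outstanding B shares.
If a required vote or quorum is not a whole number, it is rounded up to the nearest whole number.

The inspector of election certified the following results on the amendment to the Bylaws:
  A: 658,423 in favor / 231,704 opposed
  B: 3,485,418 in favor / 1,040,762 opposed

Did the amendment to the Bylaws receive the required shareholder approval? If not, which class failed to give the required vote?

A: 3/5 of 1097331 = 658398.60, rounded up to 658399; 658,399 required, 658,423 in favor — approved.
B: 3/5 of 5809977 = 3485986.20, rounded up to 3485987; 3,485,987 required, 3,485,418 in favor — not approved.

Not approved — the B shares did not give the required vote.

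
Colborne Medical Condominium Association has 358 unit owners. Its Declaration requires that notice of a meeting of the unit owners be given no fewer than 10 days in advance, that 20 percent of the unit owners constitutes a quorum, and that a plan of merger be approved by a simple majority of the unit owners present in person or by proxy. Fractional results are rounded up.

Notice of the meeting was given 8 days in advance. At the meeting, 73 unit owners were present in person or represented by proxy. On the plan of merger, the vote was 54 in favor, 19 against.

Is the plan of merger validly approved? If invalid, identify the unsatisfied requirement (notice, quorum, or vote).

Invalid — notice requirement not satisfied.

Notice: 8 days given; 10 required. Not satisfied.
Quorum: 20% of 358 = 71.60, rounded up to 72; 73 present. Satisfied.
Vote: requires a majority of those present (73); a majority of 73 is 37, so 37 needed; 54 in favor. Satisfied.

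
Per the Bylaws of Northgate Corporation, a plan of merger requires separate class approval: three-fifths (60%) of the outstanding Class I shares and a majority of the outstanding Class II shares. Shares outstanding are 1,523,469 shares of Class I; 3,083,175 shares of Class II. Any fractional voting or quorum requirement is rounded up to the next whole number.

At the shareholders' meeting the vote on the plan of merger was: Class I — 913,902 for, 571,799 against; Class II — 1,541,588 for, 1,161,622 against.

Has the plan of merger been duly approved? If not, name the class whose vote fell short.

Class I: 3/5 of 1523469 = 914081.40, rounded up to 914082; 914,082 required, 913,902 in favor — not approved.
Class II: a majority of 3083175 is 1541588; 1,541,588 required, 1,541,588 in favor — approved.

Not approved — the Class I shares did not give the required vote.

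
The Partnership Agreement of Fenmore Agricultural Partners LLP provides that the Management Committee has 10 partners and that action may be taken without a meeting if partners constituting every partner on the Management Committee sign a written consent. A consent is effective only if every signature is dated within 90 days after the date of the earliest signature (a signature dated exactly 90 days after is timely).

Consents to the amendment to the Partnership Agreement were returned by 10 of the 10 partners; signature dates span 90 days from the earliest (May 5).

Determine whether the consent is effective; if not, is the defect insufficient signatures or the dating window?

Signatures required: every one of 10 — unanimous means all 10, so 10 needed; 10 signed. Sufficient.
Dating window: the latest signature is 90 days after the earliest; the limit is 90 days. Within the window.

Effective — both the signature and dating-window requirements are satisfied.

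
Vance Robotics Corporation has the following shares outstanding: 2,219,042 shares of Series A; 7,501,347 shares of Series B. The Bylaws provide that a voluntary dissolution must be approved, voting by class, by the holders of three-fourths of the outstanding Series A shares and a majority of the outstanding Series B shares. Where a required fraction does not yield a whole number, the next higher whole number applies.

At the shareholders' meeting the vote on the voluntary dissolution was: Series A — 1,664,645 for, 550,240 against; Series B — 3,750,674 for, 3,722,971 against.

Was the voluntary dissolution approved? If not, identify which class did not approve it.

Series A: 3/4 of 2219042 = 1664281.50, rounded up to 1664282; 1,664,282 required, 1,664,645 in favor — approved.
Series B: a majority of 7501347 is 3750674; 3,750,674 required, 3,750,674 in favor — approved.

Approved — every class gave the required vote.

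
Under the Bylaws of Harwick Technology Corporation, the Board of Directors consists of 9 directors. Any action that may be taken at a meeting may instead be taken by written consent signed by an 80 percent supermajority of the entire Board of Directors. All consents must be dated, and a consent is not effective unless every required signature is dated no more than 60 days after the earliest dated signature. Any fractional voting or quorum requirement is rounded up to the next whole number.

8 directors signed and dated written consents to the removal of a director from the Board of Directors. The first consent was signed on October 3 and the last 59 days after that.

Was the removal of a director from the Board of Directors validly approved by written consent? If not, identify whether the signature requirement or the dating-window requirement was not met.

Signatures required: an 80 percent supermajority of 9 — 4/5 of 9 = 7.20, rounded up to 8, so 8 needed; 8 signed. Sufficient.
Dating window: the latest signature is 59 days after the earliest; the limit is 60 days. Within the window.

Effective — both the signature and dating-window requirements are satisfied.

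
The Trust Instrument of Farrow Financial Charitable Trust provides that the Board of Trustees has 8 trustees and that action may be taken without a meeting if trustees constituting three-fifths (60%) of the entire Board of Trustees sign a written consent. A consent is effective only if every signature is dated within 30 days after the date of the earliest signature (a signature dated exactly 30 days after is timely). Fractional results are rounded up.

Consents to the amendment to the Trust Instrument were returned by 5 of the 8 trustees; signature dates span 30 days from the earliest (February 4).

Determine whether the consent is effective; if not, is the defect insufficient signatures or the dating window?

Signatures required: three-fifths (60%) of 8 — 3/5 of 8 = 4.80, rounded up to 5, so 5 needed; 5 signed. Sufficient.
Dating window: the latest signature is 30 days after the earliest; the limit is 30 days. Within the window.

Effective — both the signature and dating-window requirements are satisfied.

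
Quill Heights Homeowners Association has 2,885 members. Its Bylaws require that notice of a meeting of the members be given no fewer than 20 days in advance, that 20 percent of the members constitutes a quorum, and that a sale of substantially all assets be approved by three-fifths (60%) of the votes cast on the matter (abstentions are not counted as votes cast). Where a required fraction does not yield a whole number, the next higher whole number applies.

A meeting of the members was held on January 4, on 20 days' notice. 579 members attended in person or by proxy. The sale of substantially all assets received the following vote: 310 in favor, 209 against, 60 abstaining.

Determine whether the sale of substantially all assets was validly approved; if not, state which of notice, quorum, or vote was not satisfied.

Invalid — vote requirement not satisfied.

Notice: 20 days given; 20 required. Satisfied.
Quorum: 20% of 2,885 = 577; 579 present. Satisfied.
Vote: requires three-fifths of the votes cast (579 − 60 abstaining = 519); 3/5 of 519 = 311.40, rounded up to 312, so 312 needed; 310 in favor. Not satisfied.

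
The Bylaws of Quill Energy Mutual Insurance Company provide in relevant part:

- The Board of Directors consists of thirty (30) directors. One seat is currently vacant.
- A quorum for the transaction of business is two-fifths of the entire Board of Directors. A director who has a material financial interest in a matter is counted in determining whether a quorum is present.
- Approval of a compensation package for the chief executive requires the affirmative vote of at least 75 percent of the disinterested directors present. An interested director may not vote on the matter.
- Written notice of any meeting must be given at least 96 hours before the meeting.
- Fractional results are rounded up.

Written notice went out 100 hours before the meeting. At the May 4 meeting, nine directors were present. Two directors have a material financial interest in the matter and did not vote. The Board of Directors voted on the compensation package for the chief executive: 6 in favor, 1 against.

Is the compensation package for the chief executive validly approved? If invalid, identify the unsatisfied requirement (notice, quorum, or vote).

Notice: 100 hours given; 96 required (100 ≥ 96). Satisfied.
Quorum: 9 present (interested directors count toward quorum); quorum is 12. Not satisfied.
Vote: the compensation package for the chief executive requires three-fourths of the disinterested directors present (9 − 2 = 7). 3/4 of 7 = 5.25, rounded up to 6, so 6 affirmative votes are needed; 6 voted in favor. Satisfied. (Moot — without a quorum no business can be validly transacted.)

Invalid — quorum requirement not satisfied.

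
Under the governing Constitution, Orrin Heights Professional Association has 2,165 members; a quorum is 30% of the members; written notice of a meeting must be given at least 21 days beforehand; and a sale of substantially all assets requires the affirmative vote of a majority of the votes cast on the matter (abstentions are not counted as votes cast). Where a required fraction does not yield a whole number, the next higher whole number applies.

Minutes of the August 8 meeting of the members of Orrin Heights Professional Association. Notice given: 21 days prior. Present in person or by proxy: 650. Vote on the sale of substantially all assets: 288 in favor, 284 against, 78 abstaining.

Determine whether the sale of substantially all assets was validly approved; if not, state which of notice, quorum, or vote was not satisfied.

Valid — all requirements satisfied.

Notice: 21 days given; 21 required. Satisfied.
Quorum: 30% of 2,165 = 649.50, rounded up to 650; 650 present. Satisfied.
Vote: requires a majority of the votes cast (650 − 78 abstaining = 572); a majority of 572 is 287, so 287 needed; 288 in favor. Satisfied.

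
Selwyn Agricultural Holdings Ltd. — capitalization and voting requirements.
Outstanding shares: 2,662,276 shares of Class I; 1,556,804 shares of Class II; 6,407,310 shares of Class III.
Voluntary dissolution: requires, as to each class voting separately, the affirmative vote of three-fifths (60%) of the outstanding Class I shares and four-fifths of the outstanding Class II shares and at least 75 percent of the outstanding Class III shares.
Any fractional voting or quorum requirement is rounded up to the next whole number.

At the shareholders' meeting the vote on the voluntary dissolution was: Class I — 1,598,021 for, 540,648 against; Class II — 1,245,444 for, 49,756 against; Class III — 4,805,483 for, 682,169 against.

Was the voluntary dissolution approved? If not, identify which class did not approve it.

Class I: 3/5 of 2662276 = 1597365.60, rounded up to 1597366; 1,597,366 required, 1,598,021 in favor — approved.
Class II: 4/5 of 1556804 = 1245443.20, rounded up to 1245444; 1,245,444 required, 1,245,444 in favor — approved.
Class III: 3/4 of 6407310 = 4805482.50, rounded up to 4805483; 4,805,483 required, 4,805,483 in favor — approved.

Approved — every class gave the required vote.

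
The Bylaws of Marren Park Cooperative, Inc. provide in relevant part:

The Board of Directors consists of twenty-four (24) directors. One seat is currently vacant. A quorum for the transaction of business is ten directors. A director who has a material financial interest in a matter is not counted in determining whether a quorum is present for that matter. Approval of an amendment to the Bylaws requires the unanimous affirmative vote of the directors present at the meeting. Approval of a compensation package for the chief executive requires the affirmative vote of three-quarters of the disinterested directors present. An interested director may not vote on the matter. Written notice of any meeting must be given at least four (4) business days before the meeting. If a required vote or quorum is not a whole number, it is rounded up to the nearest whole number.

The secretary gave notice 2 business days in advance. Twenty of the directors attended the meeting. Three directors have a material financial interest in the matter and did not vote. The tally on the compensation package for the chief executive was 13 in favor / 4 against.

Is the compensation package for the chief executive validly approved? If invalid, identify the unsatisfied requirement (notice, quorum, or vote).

Notice: 2 business days given; 4 required (2 < 4). Not satisfied.
Quorum: 20 present, but the 3 interested directors do not count, leaving 17. Quorum is 10. Satisfied.
Vote: the compensation package for the chief executive requires three-fourths of the disinterested directors present (20 − 3 = 17). 3/4 of 17 = 12.75, rounded up to 13, so 13 affirmative votes are needed; 13 voted in favor. Satisfied.

Invalid — notice requirement not satisfied.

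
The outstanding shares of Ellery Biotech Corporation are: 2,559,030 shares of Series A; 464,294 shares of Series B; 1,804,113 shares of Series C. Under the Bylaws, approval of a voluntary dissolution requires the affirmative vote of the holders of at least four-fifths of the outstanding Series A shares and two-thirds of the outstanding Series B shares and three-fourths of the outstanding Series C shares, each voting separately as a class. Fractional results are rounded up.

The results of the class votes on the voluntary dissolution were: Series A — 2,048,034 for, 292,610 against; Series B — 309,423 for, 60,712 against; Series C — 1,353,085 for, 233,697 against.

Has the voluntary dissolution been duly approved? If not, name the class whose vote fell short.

Series A: 4/5 of 2559030 = 2047224; 2,047,224 required, 2,048,034 in favor — approved.
Series B: 2/3 of 464294 = 309529.33, rounded up to 309530; 309,530 required, 309,423 in favor — not approved.
Series C: 3/4 of 1804113 = 1353084.75, rounded up to 1353085; 1,353,085 required, 1,353,085 in favor — approved.

Not approved — the Series B shares did not give the required vote.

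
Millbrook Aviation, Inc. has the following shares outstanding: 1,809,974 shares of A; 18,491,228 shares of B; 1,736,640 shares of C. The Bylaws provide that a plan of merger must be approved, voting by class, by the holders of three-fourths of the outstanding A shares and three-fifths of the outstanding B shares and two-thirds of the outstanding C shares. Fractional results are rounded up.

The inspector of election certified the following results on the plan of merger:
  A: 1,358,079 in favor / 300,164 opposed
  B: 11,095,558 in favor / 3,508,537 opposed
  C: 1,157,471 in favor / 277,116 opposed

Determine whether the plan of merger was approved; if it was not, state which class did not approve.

Not approved — the C shares did not give the required vote.

A: 3/4 of 1809974 = 1357480.50, rounded up to 1357481; 1,357,481 required, 1,358,079 in favor — approved.
B: 3/5 of 18491228 = 11094736.80, rounded up to 11094737; 11,094,737 required, 11,095,558 in favor — approved.
C: 2/3 of 1736640 = 1157760; 1,157,760 required, 1,157,471 in favor — not approved.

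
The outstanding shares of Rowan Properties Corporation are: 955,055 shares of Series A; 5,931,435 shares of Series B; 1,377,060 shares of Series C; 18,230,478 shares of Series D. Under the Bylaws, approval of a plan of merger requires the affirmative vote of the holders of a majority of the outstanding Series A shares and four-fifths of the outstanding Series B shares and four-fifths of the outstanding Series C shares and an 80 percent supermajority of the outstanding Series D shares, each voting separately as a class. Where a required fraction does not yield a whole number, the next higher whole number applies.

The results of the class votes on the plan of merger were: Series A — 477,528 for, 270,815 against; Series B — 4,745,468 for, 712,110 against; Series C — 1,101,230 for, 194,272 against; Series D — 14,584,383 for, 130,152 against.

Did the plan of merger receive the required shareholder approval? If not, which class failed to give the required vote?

Series A: a majority of 955055 is 477528; 477,528 required, 477,528 in favor — approved.
Series B: 4/5 of 5931435 = 4745148; 4,745,148 required, 4,745,468 in favor — approved.
Series C: 4/5 of 1377060 = 1101648; 1,101,648 required, 1,101,230 in favor — not approved.
Series D: 4/5 of 18230478 = 14584382.40, rounded up to 14584383; 14,584,383 required, 14,584,383 in favor — approved.

Not approved — the Series C shares did not give the required vote.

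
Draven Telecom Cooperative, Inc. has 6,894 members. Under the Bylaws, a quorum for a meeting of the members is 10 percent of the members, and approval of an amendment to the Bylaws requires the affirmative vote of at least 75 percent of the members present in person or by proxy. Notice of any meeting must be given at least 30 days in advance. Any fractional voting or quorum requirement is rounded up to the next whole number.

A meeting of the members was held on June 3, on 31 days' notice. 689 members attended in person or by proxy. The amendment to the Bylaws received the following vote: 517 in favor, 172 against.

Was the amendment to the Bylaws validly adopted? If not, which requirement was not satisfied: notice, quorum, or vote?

Invalid — quorum requirement not satisfied.

Notice: 31 days given; 30 required. Satisfied.
Quorum: 10% of 6,894 = 689.40, rounded up to 690; 689 present. Not satisfied.
Vote: requires three-fourths of those present (689); 3/4 of 689 = 516.75, rounded up to 517, so 517 needed; 517 in favor. Satisfied.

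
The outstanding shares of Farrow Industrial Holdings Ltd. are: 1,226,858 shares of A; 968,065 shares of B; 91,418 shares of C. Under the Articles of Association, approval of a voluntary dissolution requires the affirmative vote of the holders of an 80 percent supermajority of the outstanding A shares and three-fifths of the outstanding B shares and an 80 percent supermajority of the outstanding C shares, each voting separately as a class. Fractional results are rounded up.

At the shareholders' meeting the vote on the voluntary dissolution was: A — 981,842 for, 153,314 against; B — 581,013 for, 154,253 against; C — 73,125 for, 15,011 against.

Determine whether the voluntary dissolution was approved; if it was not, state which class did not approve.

Not approved — the C shares did not give the required vote.

A: 4/5 of 1226858 = 981486.40, rounded up to 981487; 981,487 required, 981,842 in favor — approved.
B: 3/5 of 968065 = 580839; 580,839 required, 581,013 in favor — approved.
C: 4/5 of 91418 = 73134.40, rounded up to 73135; 73,135 required, 73,125 in favor — not approved.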